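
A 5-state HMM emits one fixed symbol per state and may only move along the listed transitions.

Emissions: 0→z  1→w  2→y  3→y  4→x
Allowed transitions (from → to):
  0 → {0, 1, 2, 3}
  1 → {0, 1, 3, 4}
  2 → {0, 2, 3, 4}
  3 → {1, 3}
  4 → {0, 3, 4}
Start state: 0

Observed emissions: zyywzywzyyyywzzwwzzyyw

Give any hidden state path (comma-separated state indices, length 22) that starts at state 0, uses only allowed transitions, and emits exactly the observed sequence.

  t0 'z' -> {0}, take 0 (start)
  t1 'y' -> {2,3}, take 2 (0->2 ok)
  t2 'y' -> {2,3}, take 3 (2->3 ok)
  t3 'w' -> {1}, take 1 (3->1 ok)
  t4 'z' -> {0}, take 0 (1->0 ok)
  t5 'y' -> {2,3}, take 3 (0->3 ok)
  t6 'w' -> {1}, take 1 (3->1 ok)
  t7 'z' -> {0}, take 0 (1->0 ok)
  t8 'y' -> {2,3}, take 2 (0->2 ok)
  t9 'y' -> {2,3}, take 3 (2->3 ok)
  t10 'y' -> {2,3}, take 3 (3->3 ok)
  t11 'y' -> {2,3}, take 3 (3->3 ok)
  t12 'w' -> {1}, take 1 (3->1 ok)
  t13 'z' -> {0}, take 0 (1->0 ok)
  t14 'z' -> {0}, take 0 (0->0 ok)
  t15 'w' -> {1}, take 1 (0->1 ok)
  t16 'w' -> {1}, take 1 (1->1 ok)
  t17 'z' -> {0}, take 0 (1->0 ok)
  t18 'z' -> {0}, take 0 (0->0 ok)
  t19 'y' -> {2,3}, take 2 (0->2 ok)
  t20 'y' -> {2,3}, take 3 (2->3 ok)
  t21 'w' -> {1}, take 1 (3->1 ok)

0,2,3,1,0,3,1,0,2,3,3,3,1,0,0,1,1,0,0,2,3,1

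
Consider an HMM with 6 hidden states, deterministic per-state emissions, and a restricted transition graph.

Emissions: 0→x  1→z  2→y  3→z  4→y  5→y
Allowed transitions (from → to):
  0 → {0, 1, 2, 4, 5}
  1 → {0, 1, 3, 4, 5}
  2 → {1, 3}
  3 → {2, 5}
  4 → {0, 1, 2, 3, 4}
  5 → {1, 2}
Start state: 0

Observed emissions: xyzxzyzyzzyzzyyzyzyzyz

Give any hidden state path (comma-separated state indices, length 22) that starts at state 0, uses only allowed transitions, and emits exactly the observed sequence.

0,4,1,0,1,4,1,5,1,3,5,1,3,5,2,3,2,3,2,3,5,1

  t0 'x' -> {0}, take 0 (start)
  t1 'y' -> {2,4,5}, take 4 (0->4 ok)
  t2 'z' -> {1,3}, take 1 (4->1 ok)
  t3 'x' -> {0}, take 0 (1->0 ok)
  t4 'z' -> {1,3}, take 1 (0->1 ok)
  t5 'y' -> {2,4,5}, take 4 (1->4 ok)
  t6 'z' -> {1,3}, take 1 (4->1 ok)
  t7 'y' -> {2,4,5}, take 5 (1->5 ok)
  t8 'z' -> {1,3}, take 1 (5->1 ok)
  t9 'z' -> {1,3}, take 3 (1->3 ok)
  t10 'y' -> {2,4,5}, take 5 (3->5 ok)
  t11 'z' -> {1,3}, take 1 (5->1 ok)
  t12 'z' -> {1,3}, take 3 (1->3 ok)
  t13 'y' -> {2,4,5}, take 5 (3->5 ok)
  t14 'y' -> {2,4,5}, take 2 (5->2 ok)
  t15 'z' -> {1,3}, take 3 (2->3 ok)
  t16 'y' -> {2,4,5}, take 2 (3->2 ok)
  t17 'z' -> {1,3}, take 3 (2->3 ok)
  t18 'y' -> {2,4,5}, take 2 (3->2 ok)
  t19 'z' -> {1,3}, take 3 (2->3 ok)
  t20 'y' -> {2,4,5}, take 5 (3->5 ok)
  t21 'z' -> {1,3}, take 1 (5->1 ok)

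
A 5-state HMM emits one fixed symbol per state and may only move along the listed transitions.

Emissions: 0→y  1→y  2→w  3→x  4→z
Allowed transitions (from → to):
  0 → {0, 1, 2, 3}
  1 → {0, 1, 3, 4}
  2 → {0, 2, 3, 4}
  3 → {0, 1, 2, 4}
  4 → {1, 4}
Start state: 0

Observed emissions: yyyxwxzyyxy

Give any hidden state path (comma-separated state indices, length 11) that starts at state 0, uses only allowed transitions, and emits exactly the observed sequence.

  [0] y  {0,1}  => 0  start
  [1] y  {0,1}  => 0  0->0 ok
  [2] y  {0,1}  => 1  0->1 ok
  [3] x  {3}  => 3  1->3 ok
  [4] w  {2}  => 2  3->2 ok
  [5] x  {3}  => 3  2->3 ok
  [6] z  {4}  => 4  3->4 ok
  [7] y  {0,1}  => 1  4->1 ok
  [8] y  {0,1}  => 1  1->1 ok
  [9] x  {3}  => 3  1->3 ok
  [10] y  {0,1}  => 0  3->0 ok

0,0,1,3,2,3,4,1,1,3,0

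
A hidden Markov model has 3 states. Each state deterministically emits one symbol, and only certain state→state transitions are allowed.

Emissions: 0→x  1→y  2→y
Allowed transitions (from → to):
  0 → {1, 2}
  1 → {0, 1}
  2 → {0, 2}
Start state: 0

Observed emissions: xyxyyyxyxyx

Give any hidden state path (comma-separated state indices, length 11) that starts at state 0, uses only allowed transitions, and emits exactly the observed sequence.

0,1,0,2,2,2,0,1,0,1,0

  pos 0: x in {0}, choose 0; start
  pos 1: y in {1,2}, choose 1; 0->1 ok
  pos 2: x in {0}, choose 0; 1->0 ok
  pos 3: y in {1,2}, choose 2; 0->2 ok
  pos 4: y in {1,2}, choose 2; 2->2 ok
  pos 5: y in {1,2}, choose 2; 2->2 ok
  pos 6: x in {0}, choose 0; 2->0 ok
  pos 7: y in {1,2}, choose 1; 0->1 ok
  pos 8: x in {0}, choose 0; 1->0 ok
  pos 9: y in {1,2}, choose 1; 0->1 ok
  pos 10: x in {0}, choose 0; 1->0 ok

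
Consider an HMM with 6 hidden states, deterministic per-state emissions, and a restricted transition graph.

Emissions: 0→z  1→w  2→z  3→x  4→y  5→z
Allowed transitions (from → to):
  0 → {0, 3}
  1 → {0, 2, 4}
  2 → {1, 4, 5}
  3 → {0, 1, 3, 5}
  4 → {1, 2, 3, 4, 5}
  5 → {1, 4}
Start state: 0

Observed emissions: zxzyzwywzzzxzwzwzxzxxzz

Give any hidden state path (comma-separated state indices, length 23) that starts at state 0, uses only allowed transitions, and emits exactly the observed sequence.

0,3,5,4,5,1,4,1,0,0,0,3,5,1,2,1,0,3,0,3,3,0,0

  pos 0: z in {0,2,5}, choose 0; start
  pos 1: x in {3}, choose 3; 0->3 ok
  pos 2: z in {0,2,5}, choose 5; 3->5 ok
  pos 3: y in {4}, choose 4; 5->4 ok
  pos 4: z in {0,2,5}, choose 5; 4->5 ok
  pos 5: w in {1}, choose 1; 5->1 ok
  pos 6: y in {4}, choose 4; 1->4 ok
  pos 7: w in {1}, choose 1; 4->1 ok
  pos 8: z in {0,2,5}, choose 0; 1->0 ok
  pos 9: z in {0,2,5}, choose 0; 0->0 ok
  pos 10: z in {0,2,5}, choose 0; 0->0 ok
  pos 11: x in {3}, choose 3; 0->3 ok
  pos 12: z in {0,2,5}, choose 5; 3->5 ok
  pos 13: w in {1}, choose 1; 5->1 ok
  pos 14: z in {0,2,5}, choose 2; 1->2 ok
  pos 15: w in {1}, choose 1; 2->1 ok
  pos 16: z in {0,2,5}, choose 0; 1->0 ok
  pos 17: x in {3}, choose 3; 0->3 ok
  pos 18: z in {0,2,5}, choose 0; 3->0 ok
  pos 19: x in {3}, choose 3; 0->3 ok
  pos 20: x in {3}, choose 3; 3->3 ok
  pos 21: z in {0,2,5}, choose 0; 3->0 ok
  pos 22: z in {0,2,5}, choose 0; 0->0 ok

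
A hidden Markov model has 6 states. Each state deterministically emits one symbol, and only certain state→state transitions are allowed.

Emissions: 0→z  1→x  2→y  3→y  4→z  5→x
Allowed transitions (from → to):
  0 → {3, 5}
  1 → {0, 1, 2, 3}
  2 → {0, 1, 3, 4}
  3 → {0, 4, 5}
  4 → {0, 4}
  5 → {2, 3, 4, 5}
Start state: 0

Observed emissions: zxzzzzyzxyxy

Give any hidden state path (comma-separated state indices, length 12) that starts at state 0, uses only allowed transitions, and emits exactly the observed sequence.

0,5,4,4,4,0,3,0,5,2,1,3

  pos 0: z in {0,4}, choose 0; start
  pos 1: x in {1,5}, choose 5; 0->5 ok
  pos 2: z in {0,4}, choose 4; 5->4 ok
  pos 3: z in {0,4}, choose 4; 4->4 ok
  pos 4: z in {0,4}, choose 4; 4->4 ok
  pos 5: z in {0,4}, choose 0; 4->0 ok
  pos 6: y in {2,3}, choose 3; 0->3 ok
  pos 7: z in {0,4}, choose 0; 3->0 ok
  pos 8: x in {1,5}, choose 5; 0->5 ok
  pos 9: y in {2,3}, choose 2; 5->2 ok
  pos 10: x in {1,5}, choose 1; 2->1 ok
  pos 11: y in {2,3}, choose 3; 1->3 ok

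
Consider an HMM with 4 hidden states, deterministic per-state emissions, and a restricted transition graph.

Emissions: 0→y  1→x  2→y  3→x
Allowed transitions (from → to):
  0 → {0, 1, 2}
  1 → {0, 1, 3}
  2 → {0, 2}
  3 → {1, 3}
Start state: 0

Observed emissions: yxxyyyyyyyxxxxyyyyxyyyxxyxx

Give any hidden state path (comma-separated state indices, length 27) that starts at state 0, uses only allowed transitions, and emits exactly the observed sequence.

  t0 'y' -> {0,2}, take 0 (start)
  t1 'x' -> {1,3}, take 1 (0->1 ok)
  t2 'x' -> {1,3}, take 1 (1->1 ok)
  t3 'y' -> {0,2}, take 0 (1->0 ok)
  t4 'y' -> {0,2}, take 2 (0->2 ok)
  t5 'y' -> {0,2}, take 2 (2->2 ok)
  t6 'y' -> {0,2}, take 2 (2->2 ok)
  t7 'y' -> {0,2}, take 0 (2->0 ok)
  t8 'y' -> {0,2}, take 0 (0->0 ok)
  t9 'y' -> {0,2}, take 0 (0->0 ok)
  t10 'x' -> {1,3}, take 1 (0->1 ok)
  t11 'x' -> {1,3}, take 3 (1->3 ok)
  t12 'x' -> {1,3}, take 1 (3->1 ok)
  t13 'x' -> {1,3}, take 1 (1->1 ok)
  t14 'y' -> {0,2}, take 0 (1->0 ok)
  t15 'y' -> {0,2}, take 2 (0->2 ok)
  t16 'y' -> {0,2}, take 0 (2->0 ok)
  t17 'y' -> {0,2}, take 0 (0->0 ok)
  t18 'x' -> {1,3}, take 1 (0->1 ok)
  t19 'y' -> {0,2}, take 0 (1->0 ok)
  t20 'y' -> {0,2}, take 2 (0->2 ok)
  t21 'y' -> {0,2}, take 0 (2->0 ok)
  t22 'x' -> {1,3}, take 1 (0->1 ok)
  t23 'x' -> {1,3}, take 1 (1->1 ok)
  t24 'y' -> {0,2}, take 0 (1->0 ok)
  t25 'x' -> {1,3}, take 1 (0->1 ok)
  t26 'x' -> {1,3}, take 1 (1->1 ok)

0,1,1,0,2,2,2,0,0,0,1,3,1,1,0,2,0,0,1,0,2,0,1,1,0,1,1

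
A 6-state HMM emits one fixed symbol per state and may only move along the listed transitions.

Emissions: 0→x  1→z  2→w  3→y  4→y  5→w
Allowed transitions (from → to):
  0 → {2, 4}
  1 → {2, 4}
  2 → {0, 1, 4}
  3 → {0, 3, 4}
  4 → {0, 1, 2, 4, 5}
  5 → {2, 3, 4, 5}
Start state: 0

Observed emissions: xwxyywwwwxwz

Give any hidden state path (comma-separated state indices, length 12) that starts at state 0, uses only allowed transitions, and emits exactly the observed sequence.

  0: obs=x cand={0} pick 0 [start]
  1: obs=w cand={2,5} pick 2 [0->2 ok]
  2: obs=x cand={0} pick 0 [2->0 ok]
  3: obs=y cand={3,4} pick 4 [0->4 ok]
  4: obs=y cand={3,4} pick 4 [4->4 ok]
  5: obs=w cand={2,5} pick 5 [4->5 ok]
  6: obs=w cand={2,5} pick 5 [5->5 ok]
  7: obs=w cand={2,5} pick 5 [5->5 ok]
  8: obs=w cand={2,5} pick 2 [5->2 ok]
  9: obs=x cand={0} pick 0 [2->0 ok]
  10: obs=w cand={2,5} pick 2 [0->2 ok]
  11: obs=z cand={1} pick 1 [2->1 ok]

0,2,0,4,4,5,5,5,2,0,2,1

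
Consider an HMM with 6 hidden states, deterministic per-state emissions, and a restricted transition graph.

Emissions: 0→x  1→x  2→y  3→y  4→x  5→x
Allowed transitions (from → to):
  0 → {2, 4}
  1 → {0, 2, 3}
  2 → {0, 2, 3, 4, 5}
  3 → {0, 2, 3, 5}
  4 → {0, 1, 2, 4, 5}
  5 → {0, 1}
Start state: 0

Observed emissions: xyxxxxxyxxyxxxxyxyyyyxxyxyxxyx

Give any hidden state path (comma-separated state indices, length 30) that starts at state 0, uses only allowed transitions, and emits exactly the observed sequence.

  0: obs=x cand={0,1,4,5} pick 0 [start]
  1: obs=y cand={2,3} pick 2 [0->2 ok]
  2: obs=x cand={0,1,4,5} pick 0 [2->0 ok]
  3: obs=x cand={0,1,4,5} pick 4 [0->4 ok]
  4: obs=x cand={0,1,4,5} pick 4 [4->4 ok]
  5: obs=x cand={0,1,4,5} pick 5 [4->5 ok]
  6: obs=x cand={0,1,4,5} pick 1 [5->1 ok]
  7: obs=y cand={2,3} pick 3 [1->3 ok]
  8: obs=x cand={0,1,4,5} pick 5 [3->5 ok]
  9: obs=x cand={0,1,4,5} pick 1 [5->1 ok]
  10: obs=y cand={2,3} pick 3 [1->3 ok]
  11: obs=x cand={0,1,4,5} pick 0 [3->0 ok]
  12: obs=x cand={0,1,4,5} pick 4 [0->4 ok]
  13: obs=x cand={0,1,4,5} pick 1 [4->1 ok]
  14: obs=x cand={0,1,4,5} pick 0 [1->0 ok]
  15: obs=y cand={2,3} pick 2 [0->2 ok]
  16: obs=x cand={0,1,4,5} pick 0 [2->0 ok]
  17: obs=y cand={2,3} pick 2 [0->2 ok]
  18: obs=y cand={2,3} pick 3 [2->3 ok]
  19: obs=y cand={2,3} pick 2 [3->2 ok]
  20: obs=y cand={2,3} pick 3 [2->3 ok]
  21: obs=x cand={0,1,4,5} pick 5 [3->5 ok]
  22: obs=x cand={0,1,4,5} pick 1 [5->1 ok]
  23: obs=y cand={2,3} pick 3 [1->3 ok]
  24: obs=x cand={0,1,4,5} pick 0 [3->0 ok]
  25: obs=y cand={2,3} pick 2 [0->2 ok]
  26: obs=x cand={0,1,4,5} pick 0 [2->0 ok]
  27: obs=x cand={0,1,4,5} pick 4 [0->4 ok]
  28: obs=y cand={2,3} pick 2 [4->2 ok]
  29: obs=x cand={0,1,4,5} pick 4 [2->4 ok]

0,2,0,4,4,5,1,3,5,1,3,0,4,1,0,2,0,2,3,2,3,5,1,3,0,2,0,4,2,4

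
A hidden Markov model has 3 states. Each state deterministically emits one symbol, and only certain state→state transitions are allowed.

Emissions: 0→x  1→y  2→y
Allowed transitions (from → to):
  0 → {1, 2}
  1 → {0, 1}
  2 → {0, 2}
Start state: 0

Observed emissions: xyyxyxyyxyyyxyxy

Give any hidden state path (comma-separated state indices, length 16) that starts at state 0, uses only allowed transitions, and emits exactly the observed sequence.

  pos 0: x in {0}, choose 0; start
  pos 1: y in {1,2}, choose 1; 0->1 ok
  pos 2: y in {1,2}, choose 1; 1->1 ok
  pos 3: x in {0}, choose 0; 1->0 ok
  pos 4: y in {1,2}, choose 2; 0->2 ok
  pos 5: x in {0}, choose 0; 2->0 ok
  pos 6: y in {1,2}, choose 1; 0->1 ok
  pos 7: y in {1,2}, choose 1; 1->1 ok
  pos 8: x in {0}, choose 0; 1->0 ok
  pos 9: y in {1,2}, choose 1; 0->1 ok
  pos 10: y in {1,2}, choose 1; 1->1 ok
  pos 11: y in {1,2}, choose 1; 1->1 ok
  pos 12: x in {0}, choose 0; 1->0 ok
  pos 13: y in {1,2}, choose 1; 0->1 ok
  pos 14: x in {0}, choose 0; 1->0 ok
  pos 15: y in {1,2}, choose 2; 0->2 ok

0,1,1,0,2,0,1,1,0,1,1,1,0,1,0,2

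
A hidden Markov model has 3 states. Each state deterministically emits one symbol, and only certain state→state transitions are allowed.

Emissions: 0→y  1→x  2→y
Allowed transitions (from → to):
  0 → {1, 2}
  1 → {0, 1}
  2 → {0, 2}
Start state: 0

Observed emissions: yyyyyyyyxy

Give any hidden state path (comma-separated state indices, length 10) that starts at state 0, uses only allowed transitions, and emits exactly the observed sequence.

  [0] y  {0,2}  => 0  start
  [1] y  {0,2}  => 2  0->2 ok
  [2] y  {0,2}  => 0  2->0 ok
  [3] y  {0,2}  => 2  0->2 ok
  [4] y  {0,2}  => 2  2->2 ok
  [5] y  {0,2}  => 0  2->0 ok
  [6] y  {0,2}  => 2  0->2 ok
  [7] y  {0,2}  => 0  2->0 ok
  [8] x  {1}  => 1  0->1 ok
  [9] y  {0,2}  => 0  1->0 ok

0,2,0,2,2,0,2,0,1,0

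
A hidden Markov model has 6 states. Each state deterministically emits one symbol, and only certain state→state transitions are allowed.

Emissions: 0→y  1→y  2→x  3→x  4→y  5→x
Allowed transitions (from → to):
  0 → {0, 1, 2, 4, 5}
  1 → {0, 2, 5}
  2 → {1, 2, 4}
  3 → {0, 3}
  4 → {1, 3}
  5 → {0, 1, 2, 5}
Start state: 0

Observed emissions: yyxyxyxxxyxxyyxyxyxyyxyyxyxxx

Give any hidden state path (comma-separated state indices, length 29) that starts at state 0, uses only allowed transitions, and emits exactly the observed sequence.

0,1,5,1,5,0,5,5,2,4,3,3,0,1,2,4,3,0,2,1,0,5,0,4,3,0,5,2,2

  0: obs=y cand={0,1,4} pick 0 [start]
  1: obs=y cand={0,1,4} pick 1 [0->1 ok]
  2: obs=x cand={2,3,5} pick 5 [1->5 ok]
  3: obs=y cand={0,1,4} pick 1 [5->1 ok]
  4: obs=x cand={2,3,5} pick 5 [1->5 ok]
  5: obs=y cand={0,1,4} pick 0 [5->0 ok]
  6: obs=x cand={2,3,5} pick 5 [0->5 ok]
  7: obs=x cand={2,3,5} pick 5 [5->5 ok]
  8: obs=x cand={2,3,5} pick 2 [5->2 ok]
  9: obs=y cand={0,1,4} pick 4 [2->4 ok]
  10: obs=x cand={2,3,5} pick 3 [4->3 ok]
  11: obs=x cand={2,3,5} pick 3 [3->3 ok]
  12: obs=y cand={0,1,4} pick 0 [3->0 ok]
  13: obs=y cand={0,1,4} pick 1 [0->1 ok]
  14: obs=x cand={2,3,5} pick 2 [1->2 ok]
  15: obs=y cand={0,1,4} pick 4 [2->4 ok]
  16: obs=x cand={2,3,5} pick 3 [4->3 ok]
  17: obs=y cand={0,1,4} pick 0 [3->0 ok]
  18: obs=x cand={2,3,5} pick 2 [0->2 ok]
  19: obs=y cand={0,1,4} pick 1 [2->1 ok]
  20: obs=y cand={0,1,4} pick 0 [1->0 ok]
  21: obs=x cand={2,3,5} pick 5 [0->5 ok]
  22: obs=y cand={0,1,4} pick 0 [5->0 ok]
  23: obs=y cand={0,1,4} pick 4 [0->4 ok]
  24: obs=x cand={2,3,5} pick 3 [4->3 ok]
  25: obs=y cand={0,1,4} pick 0 [3->0 ok]
  26: obs=x cand={2,3,5} pick 5 [0->5 ok]
  27: obs=x cand={2,3,5} pick 2 [5->2 ok]
  28: obs=x cand={2,3,5} pick 2 [2->2 ok]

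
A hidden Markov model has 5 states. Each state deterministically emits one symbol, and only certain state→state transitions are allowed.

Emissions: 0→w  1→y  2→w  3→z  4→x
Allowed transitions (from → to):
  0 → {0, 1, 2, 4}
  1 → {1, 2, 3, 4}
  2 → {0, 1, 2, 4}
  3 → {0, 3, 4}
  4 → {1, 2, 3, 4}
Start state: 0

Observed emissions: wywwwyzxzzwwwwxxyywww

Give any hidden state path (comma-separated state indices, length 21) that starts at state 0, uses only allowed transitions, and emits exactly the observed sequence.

0,1,2,2,2,1,3,4,3,3,0,2,2,2,4,4,1,1,2,2,2

  [0] w  {0,2}  => 0  start
  [1] y  {1}  => 1  0->1 ok
  [2] w  {0,2}  => 2  1->2 ok
  [3] w  {0,2}  => 2  2->2 ok
  [4] w  {0,2}  => 2  2->2 ok
  [5] y  {1}  => 1  2->1 ok
  [6] z  {3}  => 3  1->3 ok
  [7] x  {4}  => 4  3->4 ok
  [8] z  {3}  => 3  4->3 ok
  [9] z  {3}  => 3  3->3 ok
  [10] w  {0,2}  => 0  3->0 ok
  [11] w  {0,2}  => 2  0->2 ok
  [12] w  {0,2}  => 2  2->2 ok
  [13] w  {0,2}  => 2  2->2 ok
  [14] x  {4}  => 4  2->4 ok
  [15] x  {4}  => 4  4->4 ok
  [16] y  {1}  => 1  4->1 ok
  [17] y  {1}  => 1  1->1 ok
  [18] w  {0,2}  => 2  1->2 ok
  [19] w  {0,2}  => 2  2->2 ok
  [20] w  {0,2}  => 2  2->2 ok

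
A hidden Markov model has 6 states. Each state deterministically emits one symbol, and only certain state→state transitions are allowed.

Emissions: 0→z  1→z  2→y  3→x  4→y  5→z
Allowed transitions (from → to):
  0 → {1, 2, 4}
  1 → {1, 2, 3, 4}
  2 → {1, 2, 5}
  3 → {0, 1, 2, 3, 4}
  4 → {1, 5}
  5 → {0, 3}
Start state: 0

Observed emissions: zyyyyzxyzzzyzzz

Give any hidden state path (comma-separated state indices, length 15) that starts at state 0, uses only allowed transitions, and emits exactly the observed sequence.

  0: obs=z cand={0,1,5} pick 0 [start]
  1: obs=y cand={2,4} pick 2 [0->2 ok]
  2: obs=y cand={2,4} pick 2 [2->2 ok]
  3: obs=y cand={2,4} pick 2 [2->2 ok]
  4: obs=y cand={2,4} pick 2 [2->2 ok]
  5: obs=z cand={0,1,5} pick 5 [2->5 ok]
  6: obs=x cand={3} pick 3 [5->3 ok]
  7: obs=y cand={2,4} pick 4 [3->4 ok]
  8: obs=z cand={0,1,5} pick 5 [4->5 ok]
  9: obs=z cand={0,1,5} pick 0 [5->0 ok]
  10: obs=z cand={0,1,5} pick 1 [0->1 ok]
  11: obs=y cand={2,4} pick 4 [1->4 ok]
  12: obs=z cand={0,1,5} pick 1 [4->1 ok]
  13: obs=z cand={0,1,5} pick 1 [1->1 ok]
  14: obs=z cand={0,1,5} pick 1 [1->1 ok]

0,2,2,2,2,5,3,4,5,0,1,4,1,1,1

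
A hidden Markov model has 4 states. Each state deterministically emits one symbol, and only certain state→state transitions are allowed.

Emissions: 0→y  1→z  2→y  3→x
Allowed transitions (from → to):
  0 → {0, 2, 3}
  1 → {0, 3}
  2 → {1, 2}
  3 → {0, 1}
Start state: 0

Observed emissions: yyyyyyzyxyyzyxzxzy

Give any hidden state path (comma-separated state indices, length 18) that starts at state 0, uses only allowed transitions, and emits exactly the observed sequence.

0,0,0,0,0,2,1,0,3,0,2,1,0,3,1,3,1,0

  [0] y  {0,2}  => 0  start
  [1] y  {0,2}  => 0  0->0 ok
  [2] y  {0,2}  => 0  0->0 ok
  [3] y  {0,2}  => 0  0->0 ok
  [4] y  {0,2}  => 0  0->0 ok
  [5] y  {0,2}  => 2  0->2 ok
  [6] z  {1}  => 1  2->1 ok
  [7] y  {0,2}  => 0  1->0 ok
  [8] x  {3}  => 3  0->3 ok
  [9] y  {0,2}  => 0  3->0 ok
  [10] y  {0,2}  => 2  0->2 ok
  [11] z  {1}  => 1  2->1 ok
  [12] y  {0,2}  => 0  1->0 ok
  [13] x  {3}  => 3  0->3 ok
  [14] z  {1}  => 1  3->1 ok
  [15] x  {3}  => 3  1->3 ok
  [16] z  {1}  => 1  3->1 ok
  [17] y  {0,2}  => 0  1->0 ok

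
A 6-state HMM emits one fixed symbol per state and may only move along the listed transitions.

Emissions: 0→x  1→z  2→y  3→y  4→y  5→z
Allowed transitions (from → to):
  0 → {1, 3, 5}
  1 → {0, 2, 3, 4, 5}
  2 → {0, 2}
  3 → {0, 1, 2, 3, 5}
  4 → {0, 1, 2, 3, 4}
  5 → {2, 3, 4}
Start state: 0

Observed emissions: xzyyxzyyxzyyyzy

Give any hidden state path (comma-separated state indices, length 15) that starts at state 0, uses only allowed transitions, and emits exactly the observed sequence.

  0: obs=x cand={0} pick 0 [start]
  1: obs=z cand={1,5} pick 1 [0->1 ok]
  2: obs=y cand={2,3,4} pick 4 [1->4 ok]
  3: obs=y cand={2,3,4} pick 2 [4->2 ok]
  4: obs=x cand={0} pick 0 [2->0 ok]
  5: obs=z cand={1,5} pick 5 [0->5 ok]
  6: obs=y cand={2,3,4} pick 2 [5->2 ok]
  7: obs=y cand={2,3,4} pick 2 [2->2 ok]
  8: obs=x cand={0} pick 0 [2->0 ok]
  9: obs=z cand={1,5} pick 5 [0->5 ok]
  10: obs=y cand={2,3,4} pick 3 [5->3 ok]
  11: obs=y cand={2,3,4} pick 3 [3->3 ok]
  12: obs=y cand={2,3,4} pick 3 [3->3 ok]
  13: obs=z cand={1,5} pick 5 [3->5 ok]
  14: obs=y cand={2,3,4} pick 2 [5->2 ok]

0,1,4,2,0,5,2,2,0,5,3,3,3,5,2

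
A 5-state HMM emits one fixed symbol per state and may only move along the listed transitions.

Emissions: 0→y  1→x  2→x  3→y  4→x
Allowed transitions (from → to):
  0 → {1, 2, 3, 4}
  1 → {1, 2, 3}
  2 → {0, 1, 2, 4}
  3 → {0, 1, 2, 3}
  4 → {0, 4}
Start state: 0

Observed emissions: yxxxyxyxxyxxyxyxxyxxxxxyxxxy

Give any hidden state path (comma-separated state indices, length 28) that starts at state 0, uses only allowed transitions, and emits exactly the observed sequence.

  pos 0: y in {0,3}, choose 0; start
  pos 1: x in {1,2,4}, choose 4; 0->4 ok
  pos 2: x in {1,2,4}, choose 4; 4->4 ok
  pos 3: x in {1,2,4}, choose 4; 4->4 ok
  pos 4: y in {0,3}, choose 0; 4->0 ok
  pos 5: x in {1,2,4}, choose 4; 0->4 ok
  pos 6: y in {0,3}, choose 0; 4->0 ok
  pos 7: x in {1,2,4}, choose 1; 0->1 ok
  pos 8: x in {1,2,4}, choose 2; 1->2 ok
  pos 9: y in {0,3}, choose 0; 2->0 ok
  pos 10: x in {1,2,4}, choose 4; 0->4 ok
  pos 11: x in {1,2,4}, choose 4; 4->4 ok
  pos 12: y in {0,3}, choose 0; 4->0 ok
  pos 13: x in {1,2,4}, choose 4; 0->4 ok
  pos 14: y in {0,3}, choose 0; 4->0 ok
  pos 15: x in {1,2,4}, choose 4; 0->4 ok
  pos 16: x in {1,2,4}, choose 4; 4->4 ok
  pos 17: y in {0,3}, choose 0; 4->0 ok
  pos 18: x in {1,2,4}, choose 1; 0->1 ok
  pos 19: x in {1,2,4}, choose 1; 1->1 ok
  pos 20: x in {1,2,4}, choose 2; 1->2 ok
  pos 21: x in {1,2,4}, choose 1; 2->1 ok
  pos 22: x in {1,2,4}, choose 2; 1->2 ok
  pos 23: y in {0,3}, choose 0; 2->0 ok
  pos 24: x in {1,2,4}, choose 4; 0->4 ok
  pos 25: x in {1,2,4}, choose 4; 4->4 ok
  pos 26: x in {1,2,4}, choose 4; 4->4 ok
  pos 27: y in {0,3}, choose 0; 4->0 ok

0,4,4,4,0,4,0,1,2,0,4,4,0,4,0,4,4,0,1,1,2,1,2,0,4,4,4,0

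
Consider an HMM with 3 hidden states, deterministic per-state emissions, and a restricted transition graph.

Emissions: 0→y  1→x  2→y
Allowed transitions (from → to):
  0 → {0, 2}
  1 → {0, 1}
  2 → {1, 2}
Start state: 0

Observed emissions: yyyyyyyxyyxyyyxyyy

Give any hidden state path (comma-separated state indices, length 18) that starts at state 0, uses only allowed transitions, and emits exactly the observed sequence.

0,0,0,0,2,2,2,1,0,2,1,0,2,2,1,0,0,0

  0: obs=y cand={0,2} pick 0 [start]
  1: obs=y cand={0,2} pick 0 [0->0 ok]
  2: obs=y cand={0,2} pick 0 [0->0 ok]
  3: obs=y cand={0,2} pick 0 [0->0 ok]
  4: obs=y cand={0,2} pick 2 [0->2 ok]
  5: obs=y cand={0,2} pick 2 [2->2 ok]
  6: obs=y cand={0,2} pick 2 [2->2 ok]
  7: obs=x cand={1} pick 1 [2->1 ok]
  8: obs=y cand={0,2} pick 0 [1->0 ok]
  9: obs=y cand={0,2} pick 2 [0->2 ok]
  10: obs=x cand={1} pick 1 [2->1 ok]
  11: obs=y cand={0,2} pick 0 [1->0 ok]
  12: obs=y cand={0,2} pick 2 [0->2 ok]
  13: obs=y cand={0,2} pick 2 [2->2 ok]
  14: obs=x cand={1} pick 1 [2->1 ok]
  15: obs=y cand={0,2} pick 0 [1->0 ok]
  16: obs=y cand={0,2} pick 0 [0->0 ok]
  17: obs=y cand={0,2} pick 0 [0->0 ok]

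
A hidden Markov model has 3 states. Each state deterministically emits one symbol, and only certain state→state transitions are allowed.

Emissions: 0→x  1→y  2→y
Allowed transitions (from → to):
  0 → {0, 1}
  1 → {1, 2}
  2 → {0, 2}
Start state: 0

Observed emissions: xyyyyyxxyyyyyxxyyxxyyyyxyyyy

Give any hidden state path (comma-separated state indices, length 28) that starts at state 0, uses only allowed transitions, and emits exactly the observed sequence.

  pos 0: x in {0}, choose 0; start
  pos 1: y in {1,2}, choose 1; 0->1 ok
  pos 2: y in {1,2}, choose 1; 1->1 ok
  pos 3: y in {1,2}, choose 1; 1->1 ok
  pos 4: y in {1,2}, choose 1; 1->1 ok
  pos 5: y in {1,2}, choose 2; 1->2 ok
  pos 6: x in {0}, choose 0; 2->0 ok
  pos 7: x in {0}, choose 0; 0->0 ok
  pos 8: y in {1,2}, choose 1; 0->1 ok
  pos 9: y in {1,2}, choose 1; 1->1 ok
  pos 10: y in {1,2}, choose 1; 1->1 ok
  pos 11: y in {1,2}, choose 1; 1->1 ok
  pos 12: y in {1,2}, choose 2; 1->2 ok
  pos 13: x in {0}, choose 0; 2->0 ok
  pos 14: x in {0}, choose 0; 0->0 ok
  pos 15: y in {1,2}, choose 1; 0->1 ok
  pos 16: y in {1,2}, choose 2; 1->2 ok
  pos 17: x in {0}, choose 0; 2->0 ok
  pos 18: x in {0}, choose 0; 0->0 ok
  pos 19: y in {1,2}, choose 1; 0->1 ok
  pos 20: y in {1,2}, choose 1; 1->1 ok
  pos 21: y in {1,2}, choose 2; 1->2 ok
  pos 22: y in {1,2}, choose 2; 2->2 ok
  pos 23: x in {0}, choose 0; 2->0 ok
  pos 24: y in {1,2}, choose 1; 0->1 ok
  pos 25: y in {1,2}, choose 1; 1->1 ok
  pos 26: y in {1,2}, choose 2; 1->2 ok
  pos 27: y in {1,2}, choose 2; 2->2 ok

0,1,1,1,1,2,0,0,1,1,1,1,2,0,0,1,2,0,0,1,1,2,2,0,1,1,2,2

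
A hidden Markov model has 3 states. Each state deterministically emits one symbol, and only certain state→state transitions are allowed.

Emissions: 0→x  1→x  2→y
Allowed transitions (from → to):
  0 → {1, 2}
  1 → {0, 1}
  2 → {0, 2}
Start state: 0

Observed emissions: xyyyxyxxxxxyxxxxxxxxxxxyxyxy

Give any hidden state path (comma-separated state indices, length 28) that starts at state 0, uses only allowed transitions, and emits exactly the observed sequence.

  0: obs=x cand={0,1} pick 0 [start]
  1: obs=y cand={2} pick 2 [0->2 ok]
  2: obs=y cand={2} pick 2 [2->2 ok]
  3: obs=y cand={2} pick 2 [2->2 ok]
  4: obs=x cand={0,1} pick 0 [2->0 ok]
  5: obs=y cand={2} pick 2 [0->2 ok]
  6: obs=x cand={0,1} pick 0 [2->0 ok]
  7: obs=x cand={0,1} pick 1 [0->1 ok]
  8: obs=x cand={0,1} pick 0 [1->0 ok]
  9: obs=x cand={0,1} pick 1 [0->1 ok]
  10: obs=x cand={0,1} pick 0 [1->0 ok]
  11: obs=y cand={2} pick 2 [0->2 ok]
  12: obs=x cand={0,1} pick 0 [2->0 ok]
  13: obs=x cand={0,1} pick 1 [0->1 ok]
  14: obs=x cand={0,1} pick 1 [1->1 ok]
  15: obs=x cand={0,1} pick 1 [1->1 ok]
  16: obs=x cand={0,1} pick 1 [1->1 ok]
  17: obs=x cand={0,1} pick 0 [1->0 ok]
  18: obs=x cand={0,1} pick 1 [0->1 ok]
  19: obs=x cand={0,1} pick 1 [1->1 ok]
  20: obs=x cand={0,1} pick 1 [1->1 ok]
  21: obs=x cand={0,1} pick 1 [1->1 ok]
  22: obs=x cand={0,1} pick 0 [1->0 ok]
  23: obs=y cand={2} pick 2 [0->2 ok]
  24: obs=x cand={0,1} pick 0 [2->0 ok]
  25: obs=y cand={2} pick 2 [0->2 ok]
  26: obs=x cand={0,1} pick 0 [2->0 ok]
  27: obs=y cand={2} pick 2 [0->2 ok]

0,2,2,2,0,2,0,1,0,1,0,2,0,1,1,1,1,0,1,1,1,1,0,2,0,2,0,2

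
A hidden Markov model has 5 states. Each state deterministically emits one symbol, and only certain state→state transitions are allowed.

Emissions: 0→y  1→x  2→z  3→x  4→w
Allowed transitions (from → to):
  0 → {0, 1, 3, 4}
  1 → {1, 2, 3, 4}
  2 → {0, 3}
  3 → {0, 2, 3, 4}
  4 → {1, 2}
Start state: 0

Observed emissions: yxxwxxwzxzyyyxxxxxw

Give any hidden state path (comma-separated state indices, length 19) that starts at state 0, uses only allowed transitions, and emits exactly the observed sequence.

0,3,3,4,1,1,4,2,3,2,0,0,0,1,1,1,3,3,4

  pos 0: y in {0}, choose 0; start
  pos 1: x in {1,3}, choose 3; 0->3 ok
  pos 2: x in {1,3}, choose 3; 3->3 ok
  pos 3: w in {4}, choose 4; 3->4 ok
  pos 4: x in {1,3}, choose 1; 4->1 ok
  pos 5: x in {1,3}, choose 1; 1->1 ok
  pos 6: w in {4}, choose 4; 1->4 ok
  pos 7: z in {2}, choose 2; 4->2 ok
  pos 8: x in {1,3}, choose 3; 2->3 ok
  pos 9: z in {2}, choose 2; 3->2 ok
  pos 10: y in {0}, choose 0; 2->0 ok
  pos 11: y in {0}, choose 0; 0->0 ok
  pos 12: y in {0}, choose 0; 0->0 ok
  pos 13: x in {1,3}, choose 1; 0->1 ok
  pos 14: x in {1,3}, choose 1; 1->1 ok
  pos 15: x in {1,3}, choose 1; 1->1 ok
  pos 16: x in {1,3}, choose 3; 1->3 ok
  pos 17: x in {1,3}, choose 3; 3->3 ok
  pos 18: w in {4}, choose 4; 3->4 ok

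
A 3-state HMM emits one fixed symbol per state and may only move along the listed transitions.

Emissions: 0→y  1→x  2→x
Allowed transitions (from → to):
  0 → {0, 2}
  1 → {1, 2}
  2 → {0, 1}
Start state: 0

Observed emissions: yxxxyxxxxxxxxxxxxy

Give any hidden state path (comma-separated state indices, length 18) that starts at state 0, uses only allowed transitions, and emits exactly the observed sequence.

0,2,1,2,0,2,1,1,1,2,1,2,1,2,1,1,2,0

  pos 0: y in {0}, choose 0; start
  pos 1: x in {1,2}, choose 2; 0->2 ok
  pos 2: x in {1,2}, choose 1; 2->1 ok
  pos 3: x in {1,2}, choose 2; 1->2 ok
  pos 4: y in {0}, choose 0; 2->0 ok
  pos 5: x in {1,2}, choose 2; 0->2 ok
  pos 6: x in {1,2}, choose 1; 2->1 ok
  pos 7: x in {1,2}, choose 1; 1->1 ok
  pos 8: x in {1,2}, choose 1; 1->1 ok
  pos 9: x in {1,2}, choose 2; 1->2 ok
  pos 10: x in {1,2}, choose 1; 2->1 ok
  pos 11: x in {1,2}, choose 2; 1->2 ok
  pos 12: x in {1,2}, choose 1; 2->1 ok
  pos 13: x in {1,2}, choose 2; 1->2 ok
  pos 14: x in {1,2}, choose 1; 2->1 ok
  pos 15: x in {1,2}, choose 1; 1->1 ok
  pos 16: x in {1,2}, choose 2; 1->2 ok
  pos 17: y in {0}, choose 0; 2->0 ok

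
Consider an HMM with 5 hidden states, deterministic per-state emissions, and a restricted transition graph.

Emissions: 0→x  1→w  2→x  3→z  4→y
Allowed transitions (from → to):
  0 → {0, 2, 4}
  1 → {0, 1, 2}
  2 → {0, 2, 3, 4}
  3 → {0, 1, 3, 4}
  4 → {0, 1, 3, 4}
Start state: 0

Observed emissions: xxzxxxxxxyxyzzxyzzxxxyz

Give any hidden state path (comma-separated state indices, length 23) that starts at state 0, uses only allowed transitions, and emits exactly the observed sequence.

  0: obs=x cand={0,2} pick 0 [start]
  1: obs=x cand={0,2} pick 2 [0->2 ok]
  2: obs=z cand={3} pick 3 [2->3 ok]
  3: obs=x cand={0,2} pick 0 [3->0 ok]
  4: obs=x cand={0,2} pick 2 [0->2 ok]
  5: obs=x cand={0,2} pick 2 [2->2 ok]
  6: obs=x cand={0,2} pick 0 [2->0 ok]
  7: obs=x cand={0,2} pick 2 [0->2 ok]
  8: obs=x cand={0,2} pick 0 [2->0 ok]
  9: obs=y cand={4} pick 4 [0->4 ok]
  10: obs=x cand={0,2} pick 0 [4->0 ok]
  11: obs=y cand={4} pick 4 [0->4 ok]
  12: obs=z cand={3} pick 3 [4->3 ok]
  13: obs=z cand={3} pick 3 [3->3 ok]
  14: obs=x cand={0,2} pick 0 [3->0 ok]
  15: obs=y cand={4} pick 4 [0->4 ok]
  16: obs=z cand={3} pick 3 [4->3 ok]
  17: obs=z cand={3} pick 3 [3->3 ok]
  18: obs=x cand={0,2} pick 0 [3->0 ok]
  19: obs=x cand={0,2} pick 0 [0->0 ok]
  20: obs=x cand={0,2} pick 0 [0->0 ok]
  21: obs=y cand={4} pick 4 [0->4 ok]
  22: obs=z cand={3} pick 3 [4->3 ok]

0,2,3,0,2,2,0,2,0,4,0,4,3,3,0,4,3,3,0,0,0,4,3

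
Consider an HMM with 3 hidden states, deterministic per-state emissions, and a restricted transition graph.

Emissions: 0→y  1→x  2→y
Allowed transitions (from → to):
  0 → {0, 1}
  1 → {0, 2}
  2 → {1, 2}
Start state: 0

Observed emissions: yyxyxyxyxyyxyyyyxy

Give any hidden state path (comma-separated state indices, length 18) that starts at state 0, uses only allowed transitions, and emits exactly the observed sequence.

  t0 'y' -> {0,2}, take 0 (start)
  t1 'y' -> {0,2}, take 0 (0->0 ok)
  t2 'x' -> {1}, take 1 (0->1 ok)
  t3 'y' -> {0,2}, take 0 (1->0 ok)
  t4 'x' -> {1}, take 1 (0->1 ok)
  t5 'y' -> {0,2}, take 0 (1->0 ok)
  t6 'x' -> {1}, take 1 (0->1 ok)
  t7 'y' -> {0,2}, take 0 (1->0 ok)
  t8 'x' -> {1}, take 1 (0->1 ok)
  t9 'y' -> {0,2}, take 0 (1->0 ok)
  t10 'y' -> {0,2}, take 0 (0->0 ok)
  t11 'x' -> {1}, take 1 (0->1 ok)
  t12 'y' -> {0,2}, take 2 (1->2 ok)
  t13 'y' -> {0,2}, take 2 (2->2 ok)
  t14 'y' -> {0,2}, take 2 (2->2 ok)
  t15 'y' -> {0,2}, take 2 (2->2 ok)
  t16 'x' -> {1}, take 1 (2->1 ok)
  t17 'y' -> {0,2}, take 2 (1->2 ok)

0,0,1,0,1,0,1,0,1,0,0,1,2,2,2,2,1,2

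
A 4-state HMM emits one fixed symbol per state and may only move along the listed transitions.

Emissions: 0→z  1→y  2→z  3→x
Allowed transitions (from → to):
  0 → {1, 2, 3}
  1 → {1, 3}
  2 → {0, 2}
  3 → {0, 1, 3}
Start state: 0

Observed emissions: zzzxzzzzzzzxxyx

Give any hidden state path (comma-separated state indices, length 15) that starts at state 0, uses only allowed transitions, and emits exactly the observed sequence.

  t0 'z' -> {0,2}, take 0 (start)
  t1 'z' -> {0,2}, take 2 (0->2 ok)
  t2 'z' -> {0,2}, take 0 (2->0 ok)
  t3 'x' -> {3}, take 3 (0->3 ok)
  t4 'z' -> {0,2}, take 0 (3->0 ok)
  t5 'z' -> {0,2}, take 2 (0->2 ok)
  t6 'z' -> {0,2}, take 2 (2->2 ok)
  t7 'z' -> {0,2}, take 2 (2->2 ok)
  t8 'z' -> {0,2}, take 0 (2->0 ok)
  t9 'z' -> {0,2}, take 2 (0->2 ok)
  t10 'z' -> {0,2}, take 0 (2->0 ok)
  t11 'x' -> {3}, take 3 (0->3 ok)
  t12 'x' -> {3}, take 3 (3->3 ok)
  t13 'y' -> {1}, take 1 (3->1 ok)
  t14 'x' -> {3}, take 3 (1->3 ok)

0,2,0,3,0,2,2,2,0,2,0,3,3,1,3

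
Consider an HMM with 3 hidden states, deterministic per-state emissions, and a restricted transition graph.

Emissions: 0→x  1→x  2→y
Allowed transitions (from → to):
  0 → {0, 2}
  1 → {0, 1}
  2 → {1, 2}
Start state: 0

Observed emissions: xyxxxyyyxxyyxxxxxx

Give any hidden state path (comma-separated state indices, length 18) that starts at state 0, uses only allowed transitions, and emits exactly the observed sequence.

  0: obs=x cand={0,1} pick 0 [start]
  1: obs=y cand={2} pick 2 [0->2 ok]
  2: obs=x cand={0,1} pick 1 [2->1 ok]
  3: obs=x cand={0,1} pick 1 [1->1 ok]
  4: obs=x cand={0,1} pick 0 [1->0 ok]
  5: obs=y cand={2} pick 2 [0->2 ok]
  6: obs=y cand={2} pick 2 [2->2 ok]
  7: obs=y cand={2} pick 2 [2->2 ok]
  8: obs=x cand={0,1} pick 1 [2->1 ok]
  9: obs=x cand={0,1} pick 0 [1->0 ok]
  10: obs=y cand={2} pick 2 [0->2 ok]
  11: obs=y cand={2} pick 2 [2->2 ok]
  12: obs=x cand={0,1} pick 1 [2->1 ok]
  13: obs=x cand={0,1} pick 1 [1->1 ok]
  14: obs=x cand={0,1} pick 1 [1->1 ok]
  15: obs=x cand={0,1} pick 1 [1->1 ok]
  16: obs=x cand={0,1} pick 1 [1->1 ok]
  17: obs=x cand={0,1} pick 1 [1->1 ok]

0,2,1,1,0,2,2,2,1,0,2,2,1,1,1,1,1,1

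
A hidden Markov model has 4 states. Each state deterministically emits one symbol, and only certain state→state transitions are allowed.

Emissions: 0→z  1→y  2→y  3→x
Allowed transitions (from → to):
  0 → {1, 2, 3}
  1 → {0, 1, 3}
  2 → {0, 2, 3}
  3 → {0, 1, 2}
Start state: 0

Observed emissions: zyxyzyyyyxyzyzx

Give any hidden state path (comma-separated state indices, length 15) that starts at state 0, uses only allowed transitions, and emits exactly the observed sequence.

0,2,3,2,0,2,2,2,2,3,2,0,1,0,3

  [0] z  {0}  => 0  start
  [1] y  {1,2}  => 2  0->2 ok
  [2] x  {3}  => 3  2->3 ok
  [3] y  {1,2}  => 2  3->2 ok
  [4] z  {0}  => 0  2->0 ok
  [5] y  {1,2}  => 2  0->2 ok
  [6] y  {1,2}  => 2  2->2 ok
  [7] y  {1,2}  => 2  2->2 ok
  [8] y  {1,2}  => 2  2->2 ok
  [9] x  {3}  => 3  2->3 ok
  [10] y  {1,2}  => 2  3->2 ok
  [11] z  {0}  => 0  2->0 ok
  [12] y  {1,2}  => 1  0->1 ok
  [13] z  {0}  => 0  1->0 ok
  [14] x  {3}  => 3  0->3 ok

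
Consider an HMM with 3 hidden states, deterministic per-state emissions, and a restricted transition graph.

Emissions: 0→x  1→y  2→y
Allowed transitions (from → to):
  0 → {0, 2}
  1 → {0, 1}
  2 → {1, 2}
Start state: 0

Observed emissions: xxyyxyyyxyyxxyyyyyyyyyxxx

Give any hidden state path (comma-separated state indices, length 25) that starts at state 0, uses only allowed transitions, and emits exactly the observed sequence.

0,0,2,1,0,2,2,1,0,2,1,0,0,2,2,2,2,2,1,1,1,1,0,0,0

  t0 'x' -> {0}, take 0 (start)
  t1 'x' -> {0}, take 0 (0->0 ok)
  t2 'y' -> {1,2}, take 2 (0->2 ok)
  t3 'y' -> {1,2}, take 1 (2->1 ok)
  t4 'x' -> {0}, take 0 (1->0 ok)
  t5 'y' -> {1,2}, take 2 (0->2 ok)
  t6 'y' -> {1,2}, take 2 (2->2 ok)
  t7 'y' -> {1,2}, take 1 (2->1 ok)
  t8 'x' -> {0}, take 0 (1->0 ok)
  t9 'y' -> {1,2}, take 2 (0->2 ok)
  t10 'y' -> {1,2}, take 1 (2->1 ok)
  t11 'x' -> {0}, take 0 (1->0 ok)
  t12 'x' -> {0}, take 0 (0->0 ok)
  t13 'y' -> {1,2}, take 2 (0->2 ok)
  t14 'y' -> {1,2}, take 2 (2->2 ok)
  t15 'y' -> {1,2}, take 2 (2->2 ok)
  t16 'y' -> {1,2}, take 2 (2->2 ok)
  t17 'y' -> {1,2}, take 2 (2->2 ok)
  t18 'y' -> {1,2}, take 1 (2->1 ok)
  t19 'y' -> {1,2}, take 1 (1->1 ok)
  t20 'y' -> {1,2}, take 1 (1->1 ok)
  t21 'y' -> {1,2}, take 1 (1->1 ok)
  t22 'x' -> {0}, take 0 (1->0 ok)
  t23 'x' -> {0}, take 0 (0->0 ok)
  t24 'x' -> {0}, take 0 (0->0 ok)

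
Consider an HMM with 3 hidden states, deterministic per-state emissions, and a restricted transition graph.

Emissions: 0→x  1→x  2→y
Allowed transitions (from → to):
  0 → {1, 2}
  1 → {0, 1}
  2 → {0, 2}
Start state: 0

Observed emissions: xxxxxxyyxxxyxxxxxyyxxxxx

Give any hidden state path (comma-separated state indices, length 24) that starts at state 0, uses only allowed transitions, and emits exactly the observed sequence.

0,1,0,1,1,0,2,2,0,1,0,2,0,1,0,1,0,2,2,0,1,1,1,1

  pos 0: x in {0,1}, choose 0; start
  pos 1: x in {0,1}, choose 1; 0->1 ok
  pos 2: x in {0,1}, choose 0; 1->0 ok
  pos 3: x in {0,1}, choose 1; 0->1 ok
  pos 4: x in {0,1}, choose 1; 1->1 ok
  pos 5: x in {0,1}, choose 0; 1->0 ok
  pos 6: y in {2}, choose 2; 0->2 ok
  pos 7: y in {2}, choose 2; 2->2 ok
  pos 8: x in {0,1}, choose 0; 2->0 ok
  pos 9: x in {0,1}, choose 1; 0->1 ok
  pos 10: x in {0,1}, choose 0; 1->0 ok
  pos 11: y in {2}, choose 2; 0->2 ok
  pos 12: x in {0,1}, choose 0; 2->0 ok
  pos 13: x in {0,1}, choose 1; 0->1 ok
  pos 14: x in {0,1}, choose 0; 1->0 ok
  pos 15: x in {0,1}, choose 1; 0->1 ok
  pos 16: x in {0,1}, choose 0; 1->0 ok
  pos 17: y in {2}, choose 2; 0->2 ok
  pos 18: y in {2}, choose 2; 2->2 ok
  pos 19: x in {0,1}, choose 0; 2->0 ok
  pos 20: x in {0,1}, choose 1; 0->1 ok
  pos 21: x in {0,1}, choose 1; 1->1 ok
  pos 22: x in {0,1}, choose 1; 1->1 ok
  pos 23: x in {0,1}, choose 1; 1->1 ok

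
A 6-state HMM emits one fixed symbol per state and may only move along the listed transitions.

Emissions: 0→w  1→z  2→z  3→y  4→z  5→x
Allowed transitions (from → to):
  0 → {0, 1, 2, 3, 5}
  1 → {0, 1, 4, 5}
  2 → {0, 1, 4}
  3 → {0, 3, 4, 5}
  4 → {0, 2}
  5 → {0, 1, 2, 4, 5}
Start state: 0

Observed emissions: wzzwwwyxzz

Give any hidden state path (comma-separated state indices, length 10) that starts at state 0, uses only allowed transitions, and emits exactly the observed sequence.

  t0 'w' -> {0}, take 0 (start)
  t1 'z' -> {1,2,4}, take 2 (0->2 ok)
  t2 'z' -> {1,2,4}, take 4 (2->4 ok)
  t3 'w' -> {0}, take 0 (4->0 ok)
  t4 'w' -> {0}, take 0 (0->0 ok)
  t5 'w' -> {0}, take 0 (0->0 ok)
  t6 'y' -> {3}, take 3 (0->3 ok)
  t7 'x' -> {5}, take 5 (3->5 ok)
  t8 'z' -> {1,2,4}, take 4 (5->4 ok)
  t9 'z' -> {1,2,4}, take 2 (4->2 ok)

0,2,4,0,0,0,3,5,4,2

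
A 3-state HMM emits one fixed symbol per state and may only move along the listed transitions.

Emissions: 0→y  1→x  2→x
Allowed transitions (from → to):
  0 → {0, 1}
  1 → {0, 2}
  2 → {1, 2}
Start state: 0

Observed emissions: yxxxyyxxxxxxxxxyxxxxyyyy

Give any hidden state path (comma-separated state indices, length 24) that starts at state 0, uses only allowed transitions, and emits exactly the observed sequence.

  0: obs=y cand={0} pick 0 [start]
  1: obs=x cand={1,2} pick 1 [0->1 ok]
  2: obs=x cand={1,2} pick 2 [1->2 ok]
  3: obs=x cand={1,2} pick 1 [2->1 ok]
  4: obs=y cand={0} pick 0 [1->0 ok]
  5: obs=y cand={0} pick 0 [0->0 ok]
  6: obs=x cand={1,2} pick 1 [0->1 ok]
  7: obs=x cand={1,2} pick 2 [1->2 ok]
  8: obs=x cand={1,2} pick 2 [2->2 ok]
  9: obs=x cand={1,2} pick 2 [2->2 ok]
  10: obs=x cand={1,2} pick 2 [2->2 ok]
  11: obs=x cand={1,2} pick 2 [2->2 ok]
  12: obs=x cand={1,2} pick 1 [2->1 ok]
  13: obs=x cand={1,2} pick 2 [1->2 ok]
  14: obs=x cand={1,2} pick 1 [2->1 ok]
  15: obs=y cand={0} pick 0 [1->0 ok]
  16: obs=x cand={1,2} pick 1 [0->1 ok]
  17: obs=x cand={1,2} pick 2 [1->2 ok]
  18: obs=x cand={1,2} pick 2 [2->2 ok]
  19: obs=x cand={1,2} pick 1 [2->1 ok]
  20: obs=y cand={0} pick 0 [1->0 ok]
  21: obs=y cand={0} pick 0 [0->0 ok]
  22: obs=y cand={0} pick 0 [0->0 ok]
  23: obs=y cand={0} pick 0 [0->0 ok]

0,1,2,1,0,0,1,2,2,2,2,2,1,2,1,0,1,2,2,1,0,0,0,0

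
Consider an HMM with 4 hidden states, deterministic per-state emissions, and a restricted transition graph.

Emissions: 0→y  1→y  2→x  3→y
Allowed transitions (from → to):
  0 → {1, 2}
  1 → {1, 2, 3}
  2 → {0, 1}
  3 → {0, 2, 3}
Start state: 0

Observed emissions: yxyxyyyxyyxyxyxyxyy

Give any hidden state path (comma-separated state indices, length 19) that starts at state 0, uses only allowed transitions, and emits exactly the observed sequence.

  pos 0: y in {0,1,3}, choose 0; start
  pos 1: x in {2}, choose 2; 0->2 ok
  pos 2: y in {0,1,3}, choose 1; 2->1 ok
  pos 3: x in {2}, choose 2; 1->2 ok
  pos 4: y in {0,1,3}, choose 0; 2->0 ok
  pos 5: y in {0,1,3}, choose 1; 0->1 ok
  pos 6: y in {0,1,3}, choose 3; 1->3 ok
  pos 7: x in {2}, choose 2; 3->2 ok
  pos 8: y in {0,1,3}, choose 1; 2->1 ok
  pos 9: y in {0,1,3}, choose 3; 1->3 ok
  pos 10: x in {2}, choose 2; 3->2 ok
  pos 11: y in {0,1,3}, choose 0; 2->0 ok
  pos 12: x in {2}, choose 2; 0->2 ok
  pos 13: y in {0,1,3}, choose 0; 2->0 ok
  pos 14: x in {2}, choose 2; 0->2 ok
  pos 15: y in {0,1,3}, choose 1; 2->1 ok
  pos 16: x in {2}, choose 2; 1->2 ok
  pos 17: y in {0,1,3}, choose 0; 2->0 ok
  pos 18: y in {0,1,3}, choose 1; 0->1 ok

0,2,1,2,0,1,3,2,1,3,2,0,2,0,2,1,2,0,1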